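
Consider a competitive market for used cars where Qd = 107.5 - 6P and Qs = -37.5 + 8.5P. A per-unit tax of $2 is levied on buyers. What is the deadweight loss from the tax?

Deadweight loss = 204/29

Pre-tax equilibrium: P* = 10, Q* = 47.5.
Tax on buyers shifts demand to Qd = 107.5 − 6(P + 2) = 95.5 - 6P.
95.5 - 6P = -37.5 + 8.5P gives seller price Ps = 266/29; buyers pay Pb = 266/29 + 2 = 324/29.
New quantity: Q = 107.5 − 6(324/29) = 2347/58.
DWL = ½ × 2 × (47.5 − 2347/58) = 204/29.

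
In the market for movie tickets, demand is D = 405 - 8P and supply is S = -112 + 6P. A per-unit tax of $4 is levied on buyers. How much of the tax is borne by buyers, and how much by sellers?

Buyers bear 12/7, sellers bear 16/7

Pre-tax equilibrium: P* = 517/14, Q* = 767/7.
Tax on buyers shifts demand to D = 405 − 8(P + 4) = 373 - 8P.
373 - 8P = -112 + 6P gives seller price Ps = 485/14; buyers pay Pb = 485/14 + 4 = 541/14.
New quantity: Q = 405 − 8(541/14) = 671/7.
Buyer burden = 541/14 − 517/14 = 12/7; seller burden = 517/14 − 485/14 = 16/7.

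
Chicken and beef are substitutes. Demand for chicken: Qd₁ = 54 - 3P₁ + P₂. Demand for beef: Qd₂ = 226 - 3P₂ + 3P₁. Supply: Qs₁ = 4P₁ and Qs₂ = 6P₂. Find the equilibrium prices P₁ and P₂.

Market 1: 54 - 3P₁ + P₂ = 4P₁ → 7P₁ - P₂ = 54.
Market 2: 9P₂ - 3P₁ = 226.
Eliminating P₂: 9×(1) + 1×(2) gives 60P₁ = 712, so P₁ = 178/15.
Back-substitute into (2): P₂ = (226 + 3×178/15) / 9 = 436/15.

P₁ = 178/15, P₂ = 436/15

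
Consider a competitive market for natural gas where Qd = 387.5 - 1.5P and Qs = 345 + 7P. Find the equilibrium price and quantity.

P* = 5, Q* = 380

Set Qd = Qs: 387.5 - 1.5P = 345 + 7P.
42.5 = 8.5P, so P* = 5.
Q* = 387.5 − 1.5(5) = 380.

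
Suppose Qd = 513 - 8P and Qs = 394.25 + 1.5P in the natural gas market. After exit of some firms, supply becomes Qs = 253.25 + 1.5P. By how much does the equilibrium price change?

ΔP = 282/19

Original equilibrium: P* = 12.5, Q* = 413.
New equilibrium: 513 - 8P = 253.25 + 1.5P, so 259.75 = 9.5P and P' = 1039/38; Q' = 513 − 8(1039/38) = 5591/19.
Change in price: 1039/38 − 12.5 = 282/19.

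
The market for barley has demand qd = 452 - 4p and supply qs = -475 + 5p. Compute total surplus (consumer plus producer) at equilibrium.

Total surplus = 360

Equilibrium: 452 - 4p = -475 + 5p gives p* = 103, q* = 40.
Demand choke price: p = 113; supply starts at p = 95.
CS = ½(113 − 103)(40) = 200; PS = ½(103 − 95)(40) = 160.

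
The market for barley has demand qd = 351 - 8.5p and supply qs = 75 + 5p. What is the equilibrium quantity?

Set qd = qs: 351 - 8.5p = 75 + 5p.
276 = 13.5p, so p* = 184/9.
q* = 351 − 8.5(184/9) = 1595/9.

q* = 1595/9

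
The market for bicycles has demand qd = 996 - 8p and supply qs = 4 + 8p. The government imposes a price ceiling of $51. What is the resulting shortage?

Equilibrium price would be p* = 62, so the ceiling at 51 binds.
At p = 51: qd = 996 − 8(51) = 588, qs = 4 + 8(51) = 412.
Shortage = 588 − 412 = 176.

Shortage = 176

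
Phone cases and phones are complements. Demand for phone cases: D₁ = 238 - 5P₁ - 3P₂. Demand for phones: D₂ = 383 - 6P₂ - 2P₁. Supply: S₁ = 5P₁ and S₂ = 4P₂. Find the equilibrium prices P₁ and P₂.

P₁ = 1231/94, P₂ = 1677/47

Market 1: 238 - 5P₁ - 3P₂ = 5P₁ → 10P₁ + 3P₂ = 238.
Market 2: 10P₂ + 2P₁ = 383.
Eliminating P₂: 10×(1) − 3×(2) gives 94P₁ = 1231, so P₁ = 1231/94.
Back-substitute into (2): P₂ = (383 − 2×1231/94) / 10 = 1677/47.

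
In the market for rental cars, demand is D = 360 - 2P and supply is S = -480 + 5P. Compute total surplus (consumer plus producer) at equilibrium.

Total surplus = 5040

Equilibrium: 360 - 2P = -480 + 5P gives P* = 120, Q* = 120.
Demand choke price: P = 180; supply starts at P = 96.
CS = ½(180 − 120)(120) = 3600; PS = ½(120 − 96)(120) = 1440.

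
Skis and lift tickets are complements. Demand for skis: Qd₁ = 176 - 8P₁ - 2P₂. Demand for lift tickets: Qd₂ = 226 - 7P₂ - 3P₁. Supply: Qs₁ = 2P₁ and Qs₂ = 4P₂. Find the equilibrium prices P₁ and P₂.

P₁ = 371/26, P₂ = 433/26

Market 1: 176 - 8P₁ - 2P₂ = 2P₁ → 10P₁ + 2P₂ = 176.
Market 2: 11P₂ + 3P₁ = 226.
Eliminating P₂: 11×(1) − 2×(2) gives 104P₁ = 1484, so P₁ = 371/26.
Back-substitute into (2): P₂ = (226 − 3×371/26) / 11 = 433/26.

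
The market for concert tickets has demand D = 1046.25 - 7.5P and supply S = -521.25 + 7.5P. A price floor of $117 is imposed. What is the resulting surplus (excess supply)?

Equilibrium price would be P* = 104.5, so the floor at 117 binds.
At P = 117: D = 168.75, S = 356.25.
Surplus = 356.25 − 168.75 = 187.5.

Surplus = 187.5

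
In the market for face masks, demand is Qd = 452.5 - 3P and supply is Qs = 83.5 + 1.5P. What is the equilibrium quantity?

Q* = 206.5

Set Qd = Qs: 452.5 - 3P = 83.5 + 1.5P.
369 = 4.5P, so P* = 82.
Q* = 452.5 − 3(82) = 206.5.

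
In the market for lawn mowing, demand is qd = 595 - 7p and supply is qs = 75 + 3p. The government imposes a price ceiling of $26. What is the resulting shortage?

Equilibrium price would be p* = 52, so the ceiling at 26 binds.
At p = 26: qd = 595 − 7(26) = 413, qs = 75 + 3(26) = 153.
Shortage = 413 − 153 = 260.

Shortage = 260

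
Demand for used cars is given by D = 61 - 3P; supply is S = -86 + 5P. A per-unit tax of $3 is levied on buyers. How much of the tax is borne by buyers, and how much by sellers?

Buyers bear $1.875, sellers bear $1.125

Pre-tax equilibrium: P* = 18.375, Q* = 5.875.
Tax on buyers shifts demand to D = 61 − 3(P + 3) = 52 - 3P.
52 - 3P = -86 + 5P gives seller price Ps = 17.25; buyers pay Pb = 17.25 + 3 = 20.25.
New quantity: Q = 61 − 3(20.25) = 0.25.
Buyer burden = 20.25 − 18.375 = 1.875; seller burden = 18.375 − 17.25 = 1.125.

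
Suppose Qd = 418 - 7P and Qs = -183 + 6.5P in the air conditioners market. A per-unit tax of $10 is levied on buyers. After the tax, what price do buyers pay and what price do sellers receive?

Buyers pay 148/3, sellers receive 118/3

Pre-tax equilibrium: P* = 1202/27, Q* = 2872/27.
Tax on buyers shifts demand to Qd = 418 − 7(P + 10) = 348 - 7P.
348 - 7P = -183 + 6.5P gives seller price Ps = 118/3; buyers pay Pb = 118/3 + 10 = 148/3.
New quantity: Q = 418 − 7(148/3) = 218/3.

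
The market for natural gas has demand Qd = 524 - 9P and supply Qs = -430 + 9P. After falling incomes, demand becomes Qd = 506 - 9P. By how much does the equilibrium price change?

ΔP = -1

Original equilibrium: P* = 53, Q* = 47.
New equilibrium: 506 - 9P = -430 + 9P, so 936 = 18P and P' = 52; Q' = 506 − 9(52) = 38.
Change in price: 52 − 53 = -1.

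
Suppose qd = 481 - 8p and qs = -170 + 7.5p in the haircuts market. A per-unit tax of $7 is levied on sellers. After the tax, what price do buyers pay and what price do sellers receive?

Pre-tax equilibrium: p* = 42, q* = 145.
Tax on sellers shifts supply to qs = -170 + 7.5(p − 7) = -222.5 + 7.5p.
481 - 8p = -222.5 + 7.5p gives buyer price pb = 1407/31; sellers receive ps = 1407/31 − 7 = 1190/31.
New quantity: q = 481 − 8(1407/31) = 3655/31.

Buyers pay 1407/31, sellers receive 1190/31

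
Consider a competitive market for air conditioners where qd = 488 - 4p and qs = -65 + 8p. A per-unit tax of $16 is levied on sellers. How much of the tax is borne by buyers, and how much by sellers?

Buyers bear 32/3, sellers bear 16/3

Pre-tax equilibrium: p* = 553/12, q* = 911/3.
Tax on sellers shifts supply to qs = -65 + 8(p − 16) = -193 + 8p.
488 - 4p = -193 + 8p gives buyer price pb = 56.75; sellers receive ps = 56.75 − 16 = 40.75.
New quantity: q = 488 − 4(56.75) = 261.
Buyer burden = 56.75 − 553/12 = 32/3; seller burden = 553/12 − 40.75 = 16/3.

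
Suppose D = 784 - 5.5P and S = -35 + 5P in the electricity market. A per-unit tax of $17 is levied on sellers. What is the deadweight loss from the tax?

Deadweight loss = 15895/42

Pre-tax equilibrium: P* = 78, Q* = 355.
Tax on sellers shifts supply to S = -35 + 5(P − 17) = -120 + 5P.
784 - 5.5P = -120 + 5P gives buyer price Pb = 1808/21; sellers receive Ps = 1808/21 − 17 = 1451/21.
New quantity: Q = 784 − 5.5(1808/21) = 6520/21.
DWL = ½ × 17 × (355 − 6520/21) = 15895/42.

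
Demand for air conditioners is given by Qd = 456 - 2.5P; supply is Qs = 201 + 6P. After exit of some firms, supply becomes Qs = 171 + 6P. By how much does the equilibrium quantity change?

Original equilibrium: P* = 30, Q* = 381.
New equilibrium: 456 - 2.5P = 171 + 6P, so 285 = 8.5P and P' = 570/17; Q' = 456 − 2.5(570/17) = 6327/17.
Change in quantity: 6327/17 − 381 = -150/17.

ΔQ = -150/17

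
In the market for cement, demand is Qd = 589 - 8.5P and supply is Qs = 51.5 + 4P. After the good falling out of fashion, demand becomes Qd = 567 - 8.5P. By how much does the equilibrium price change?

ΔP = -1.76

Original equilibrium: P* = 43, Q* = 223.5.
New equilibrium: 567 - 8.5P = 51.5 + 4P, so 515.5 = 12.5P and P' = 41.24; Q' = 567 − 8.5(41.24) = 216.46.
Change in price: 41.24 − 43 = -1.76.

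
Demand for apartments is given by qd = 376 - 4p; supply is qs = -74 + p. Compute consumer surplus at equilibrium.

Equilibrium: 376 - 4p = -74 + p gives p* = 90, q* = 16.
Demand choke price (qd = 0): p = 94.
CS = ½(94 − 90)(16) = 32.

Consumer surplus = 32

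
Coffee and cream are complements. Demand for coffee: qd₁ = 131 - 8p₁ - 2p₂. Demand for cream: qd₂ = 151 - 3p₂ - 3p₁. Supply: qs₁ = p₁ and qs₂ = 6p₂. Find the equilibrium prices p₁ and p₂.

p₁ = 877/75, p₂ = 12.88

Market 1: 131 - 8p₁ - 2p₂ = p₁ → 9p₁ + 2p₂ = 131.
Market 2: 9p₂ + 3p₁ = 151.
Eliminating p₂: 9×(1) − 2×(2) gives 75p₁ = 877, so p₁ = 877/75.
Back-substitute into (2): p₂ = (151 − 3×877/75) / 9 = 12.88.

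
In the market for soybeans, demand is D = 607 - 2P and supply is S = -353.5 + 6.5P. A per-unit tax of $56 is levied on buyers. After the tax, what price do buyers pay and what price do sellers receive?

Buyers pay 2649/17, sellers receive 1697/17

Pre-tax equilibrium: P* = 113, Q* = 381.
Tax on buyers shifts demand to D = 607 − 2(P + 56) = 495 - 2P.
495 - 2P = -353.5 + 6.5P gives seller price Ps = 1697/17; buyers pay Pb = 1697/17 + 56 = 2649/17.
New quantity: Q = 607 − 2(2649/17) = 5021/17.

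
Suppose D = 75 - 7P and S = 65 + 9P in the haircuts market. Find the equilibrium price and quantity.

P* = 0.625, Q* = 70.625

Set D = S: 75 - 7P = 65 + 9P.
10 = 16P, so P* = 0.625.
Q* = 75 − 7(0.625) = 70.625.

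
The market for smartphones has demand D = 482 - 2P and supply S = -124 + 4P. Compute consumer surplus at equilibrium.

Consumer surplus = 19600

Equilibrium: 482 - 2P = -124 + 4P gives P* = 101, Q* = 280.
Demand choke price (D = 0): P = 241.
CS = ½(241 − 101)(280) = 19600.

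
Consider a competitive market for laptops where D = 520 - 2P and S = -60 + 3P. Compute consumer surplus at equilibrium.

Consumer surplus = 20736

Equilibrium: 520 - 2P = -60 + 3P gives P* = 116, Q* = 288.
Demand choke price (D = 0): P = 260.
CS = ½(260 − 116)(288) = 20736.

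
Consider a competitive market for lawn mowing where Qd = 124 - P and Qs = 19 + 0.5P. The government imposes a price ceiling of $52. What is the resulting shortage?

Shortage = 27

Equilibrium price would be P* = 70, so the ceiling at 52 binds.
At P = 52: Qd = 124 − 1(52) = 72, Qs = 19 + 0.5(52) = 45.
Shortage = 72 − 45 = 27.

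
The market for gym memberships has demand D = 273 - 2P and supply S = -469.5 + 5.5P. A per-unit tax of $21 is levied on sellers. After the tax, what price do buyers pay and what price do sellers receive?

Pre-tax equilibrium: P* = 99, Q* = 75.
Tax on sellers shifts supply to S = -469.5 + 5.5(P − 21) = -585 + 5.5P.
273 - 2P = -585 + 5.5P gives buyer price Pb = 114.4; sellers receive Ps = 114.4 − 21 = 93.4.
New quantity: Q = 273 − 2(114.4) = 44.2.

Buyers pay $114.4, sellers receive $93.4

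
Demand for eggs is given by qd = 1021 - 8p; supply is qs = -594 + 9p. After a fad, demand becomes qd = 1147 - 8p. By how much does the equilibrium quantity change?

Δq = 1134/17

Original equilibrium: p* = 95, q* = 261.
New equilibrium: 1147 - 8p = -594 + 9p, so 1741 = 17p and p' = 1741/17; q' = 1147 − 8(1741/17) = 5571/17.
Change in quantity: 5571/17 − 261 = 1134/17.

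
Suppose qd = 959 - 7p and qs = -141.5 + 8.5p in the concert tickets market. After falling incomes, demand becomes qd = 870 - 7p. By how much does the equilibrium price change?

Original equilibrium: p* = 71, q* = 462.
New equilibrium: 870 - 7p = -141.5 + 8.5p, so 1011.5 = 15.5p and p' = 2023/31; q' = 870 − 7(2023/31) = 12809/31.
Change in price: 2023/31 − 71 = -178/31.

Δp = -178/31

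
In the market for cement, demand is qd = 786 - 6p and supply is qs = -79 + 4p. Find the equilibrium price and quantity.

p* = 86.5, q* = 267

Set qd = qs: 786 - 6p = -79 + 4p.
865 = 10p, so p* = 86.5.
q* = 786 − 6(86.5) = 267.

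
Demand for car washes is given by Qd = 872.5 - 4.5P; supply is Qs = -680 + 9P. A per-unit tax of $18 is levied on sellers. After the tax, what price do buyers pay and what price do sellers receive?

Buyers pay $127, sellers receive $109

Pre-tax equilibrium: P* = 115, Q* = 355.
Tax on sellers shifts supply to Qs = -680 + 9(P − 18) = -842 + 9P.
872.5 - 4.5P = -842 + 9P gives buyer price Pb = 127; sellers receive Ps = 127 − 18 = 109.
New quantity: Q = 872.5 − 4.5(127) = 301.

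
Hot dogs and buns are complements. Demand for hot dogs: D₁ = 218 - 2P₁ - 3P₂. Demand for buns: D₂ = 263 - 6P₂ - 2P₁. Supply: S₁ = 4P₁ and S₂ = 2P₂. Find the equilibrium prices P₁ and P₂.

Market 1: 218 - 2P₁ - 3P₂ = 4P₁ → 6P₁ + 3P₂ = 218.
Market 2: 8P₂ + 2P₁ = 263.
Eliminating P₂: 8×(1) − 3×(2) gives 42P₁ = 955, so P₁ = 955/42.
Back-substitute into (2): P₂ = (263 − 2×955/42) / 8 = 571/21.

P₁ = 955/42, P₂ = 571/21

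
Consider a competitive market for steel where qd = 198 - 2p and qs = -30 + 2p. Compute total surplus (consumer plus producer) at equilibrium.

Total surplus = 3528

Equilibrium: 198 - 2p = -30 + 2p gives p* = 57, q* = 84.
Demand choke price: p = 99; supply starts at p = 15.
CS = ½(99 − 57)(84) = 1764; PS = ½(57 − 15)(84) = 1764.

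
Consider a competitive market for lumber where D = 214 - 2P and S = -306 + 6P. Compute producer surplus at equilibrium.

Equilibrium: 214 - 2P = -306 + 6P gives P* = 65, Q* = 84.
Supply starts at P = 51 (where S = 0).
PS = ½(65 − 51)(84) = 588.

Producer surplus = 588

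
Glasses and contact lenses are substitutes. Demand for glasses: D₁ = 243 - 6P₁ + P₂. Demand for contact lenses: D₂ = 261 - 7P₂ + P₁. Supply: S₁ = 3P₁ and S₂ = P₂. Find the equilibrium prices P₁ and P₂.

P₁ = 2205/71, P₂ = 2592/71

Market 1: 243 - 6P₁ + P₂ = 3P₁ → 9P₁ - P₂ = 243.
Market 2: 8P₂ - P₁ = 261.
Eliminating P₂: 8×(1) + 1×(2) gives 71P₁ = 2205, so P₁ = 2205/71.
Back-substitute into (2): P₂ = (261 + 1×2205/71) / 8 = 2592/71.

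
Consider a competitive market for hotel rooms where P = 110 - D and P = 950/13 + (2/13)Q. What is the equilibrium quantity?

Q* = 32

Set the two price expressions equal: 110 - Q = 950/13 + (2/13)Q.
480/13 = (15/13)Q, so Q* = 32.
P* = 110 − (1)(32) = 78.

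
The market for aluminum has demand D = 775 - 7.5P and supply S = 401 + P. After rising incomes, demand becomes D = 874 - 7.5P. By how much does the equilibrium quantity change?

ΔQ = 198/17

Original equilibrium: P* = 44, Q* = 445.
New equilibrium: 874 - 7.5P = 401 + P, so 473 = 8.5P and P' = 946/17; Q' = 874 − 7.5(946/17) = 7763/17.
Change in quantity: 7763/17 − 445 = 198/17.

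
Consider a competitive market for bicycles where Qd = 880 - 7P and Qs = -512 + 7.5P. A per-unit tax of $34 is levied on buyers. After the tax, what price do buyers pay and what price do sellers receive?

Pre-tax equilibrium: P* = 96, Q* = 208.
Tax on buyers shifts demand to Qd = 880 − 7(P + 34) = 642 - 7P.
642 - 7P = -512 + 7.5P gives seller price Ps = 2308/29; buyers pay Pb = 2308/29 + 34 = 3294/29.
New quantity: Q = 880 − 7(3294/29) = 2462/29.

Buyers pay 3294/29, sellers receive 2308/29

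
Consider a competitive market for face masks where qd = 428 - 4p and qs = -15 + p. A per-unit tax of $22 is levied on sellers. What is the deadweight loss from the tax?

Pre-tax equilibrium: p* = 88.6, q* = 73.6.
Tax on sellers shifts supply to qs = -15 + 1(p − 22) = -37 + p.
428 - 4p = -37 + p gives buyer price pb = 93; sellers receive ps = 93 − 22 = 71.
New quantity: q = 428 − 4(93) = 56.
DWL = ½ × 22 × (73.6 − 56) = 193.6.

Deadweight loss = 193.6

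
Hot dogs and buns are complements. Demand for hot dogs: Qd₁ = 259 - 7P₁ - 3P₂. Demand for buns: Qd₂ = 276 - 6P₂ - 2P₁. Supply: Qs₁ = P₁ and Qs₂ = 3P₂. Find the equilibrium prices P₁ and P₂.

Market 1: 259 - 7P₁ - 3P₂ = P₁ → 8P₁ + 3P₂ = 259.
Market 2: 9P₂ + 2P₁ = 276.
Eliminating P₂: 9×(1) − 3×(2) gives 66P₁ = 1503, so P₁ = 501/22.
Back-substitute into (2): P₂ = (276 − 2×501/22) / 9 = 845/33.

P₁ = 501/22, P₂ = 845/33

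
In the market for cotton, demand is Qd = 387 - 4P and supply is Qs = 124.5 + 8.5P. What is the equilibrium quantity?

Set Qd = Qs: 387 - 4P = 124.5 + 8.5P.
262.5 = 12.5P, so P* = 21.
Q* = 387 − 4(21) = 303.

Q* = 303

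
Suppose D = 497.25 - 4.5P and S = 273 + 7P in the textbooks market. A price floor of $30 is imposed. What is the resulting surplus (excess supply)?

Surplus = 120.75

Equilibrium price would be P* = 19.5, so the floor at 30 binds.
At P = 30: D = 362.25, S = 483.
Surplus = 483 − 362.25 = 120.75.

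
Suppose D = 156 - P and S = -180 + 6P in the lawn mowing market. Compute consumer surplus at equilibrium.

Consumer surplus = 5832

Equilibrium: 156 - P = -180 + 6P gives P* = 48, Q* = 108.
Demand choke price (D = 0): P = 156.
CS = ½(156 − 48)(108) = 5832.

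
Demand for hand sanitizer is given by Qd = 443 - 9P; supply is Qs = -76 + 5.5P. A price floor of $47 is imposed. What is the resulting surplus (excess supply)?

Surplus = 162.5

Equilibrium price would be P* = 1038/29, so the floor at 47 binds.
At P = 47: Qd = 20, Qs = 182.5.
Surplus = 182.5 − 20 = 162.5.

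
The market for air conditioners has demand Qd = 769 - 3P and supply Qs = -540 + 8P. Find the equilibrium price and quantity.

P* = 119, Q* = 412

Set Qd = Qs: 769 - 3P = -540 + 8P.
1309 = 11P, so P* = 119.
Q* = 769 − 3(119) = 412.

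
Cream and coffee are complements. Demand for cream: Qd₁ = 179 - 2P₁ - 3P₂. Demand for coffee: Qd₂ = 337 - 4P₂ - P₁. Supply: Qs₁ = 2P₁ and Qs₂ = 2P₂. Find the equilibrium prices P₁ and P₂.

P₁ = 3, P₂ = 167/3

Market 1: 179 - 2P₁ - 3P₂ = 2P₁ → 4P₁ + 3P₂ = 179.
Market 2: 6P₂ + P₁ = 337.
Eliminating P₂: 6×(1) − 3×(2) gives 21P₁ = 63, so P₁ = 3.
Back-substitute into (2): P₂ = (337 − 1×3) / 6 = 167/3.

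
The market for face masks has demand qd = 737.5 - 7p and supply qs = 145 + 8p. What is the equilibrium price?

p* = 39.5

Set qd = qs: 737.5 - 7p = 145 + 8p.
592.5 = 15p, so p* = 39.5.
q* = 737.5 − 7(39.5) = 461.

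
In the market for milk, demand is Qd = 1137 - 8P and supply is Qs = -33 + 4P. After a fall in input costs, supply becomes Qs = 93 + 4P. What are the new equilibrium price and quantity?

Original equilibrium: P* = 97.5, Q* = 357.
New equilibrium: 1137 - 8P = 93 + 4P, so 1044 = 12P and P' = 87; Q' = 1137 − 8(87) = 441.

P' = 87, Q' = 441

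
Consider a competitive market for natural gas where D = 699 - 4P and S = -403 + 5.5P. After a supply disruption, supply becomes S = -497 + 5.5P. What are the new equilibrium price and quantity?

Original equilibrium: P* = 116, Q* = 235.
New equilibrium: 699 - 4P = -497 + 5.5P, so 1196 = 9.5P and P' = 2392/19; Q' = 699 − 4(2392/19) = 3713/19.

P' = 2392/19, Q' = 3713/19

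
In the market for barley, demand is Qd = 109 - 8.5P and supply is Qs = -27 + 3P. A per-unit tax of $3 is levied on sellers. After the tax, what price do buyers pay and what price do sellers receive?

Buyers pay 290/23, sellers receive 221/23

Pre-tax equilibrium: P* = 272/23, Q* = 195/23.
Tax on sellers shifts supply to Qs = -27 + 3(P − 3) = -36 + 3P.
109 - 8.5P = -36 + 3P gives buyer price Pb = 290/23; sellers receive Ps = 290/23 − 3 = 221/23.
New quantity: Q = 109 − 8.5(290/23) = 42/23.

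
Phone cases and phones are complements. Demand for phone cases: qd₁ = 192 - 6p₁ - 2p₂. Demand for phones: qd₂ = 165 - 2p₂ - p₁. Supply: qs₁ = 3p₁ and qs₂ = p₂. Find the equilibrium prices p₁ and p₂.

p₁ = 9.84, p₂ = 51.72

Market 1: 192 - 6p₁ - 2p₂ = 3p₁ → 9p₁ + 2p₂ = 192.
Market 2: 3p₂ + p₁ = 165.
Eliminating p₂: 3×(1) − 2×(2) gives 25p₁ = 246, so p₁ = 9.84.
Back-substitute into (2): p₂ = (165 − 1×9.84) / 3 = 51.72.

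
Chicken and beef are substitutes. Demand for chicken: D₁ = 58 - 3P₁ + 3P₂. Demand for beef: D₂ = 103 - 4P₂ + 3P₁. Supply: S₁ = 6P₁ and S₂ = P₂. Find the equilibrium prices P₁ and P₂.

Market 1: 58 - 3P₁ + 3P₂ = 6P₁ → 9P₁ - 3P₂ = 58.
Market 2: 5P₂ - 3P₁ = 103.
Eliminating P₂: 5×(1) + 3×(2) gives 36P₁ = 599, so P₁ = 599/36.
Back-substitute into (2): P₂ = (103 + 3×599/36) / 5 = 367/12.

P₁ = 599/36, P₂ = 367/12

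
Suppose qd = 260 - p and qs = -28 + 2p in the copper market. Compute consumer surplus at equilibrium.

Equilibrium: 260 - p = -28 + 2p gives p* = 96, q* = 164.
Demand choke price (qd = 0): p = 260.
CS = ½(260 − 96)(164) = 13448.

Consumer surplus = 13448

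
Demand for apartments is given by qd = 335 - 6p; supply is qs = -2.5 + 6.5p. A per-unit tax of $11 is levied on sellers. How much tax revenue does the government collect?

Pre-tax equilibrium: p* = 27, q* = 173.
Tax on sellers shifts supply to qs = -2.5 + 6.5(p − 11) = -74 + 6.5p.
335 - 6p = -74 + 6.5p gives buyer price pb = 32.72; sellers receive ps = 32.72 − 11 = 21.72.
New quantity: q = 335 − 6(32.72) = 138.68.
Revenue = 11 × 138.68 = 1525.48.

Tax revenue = 1525.48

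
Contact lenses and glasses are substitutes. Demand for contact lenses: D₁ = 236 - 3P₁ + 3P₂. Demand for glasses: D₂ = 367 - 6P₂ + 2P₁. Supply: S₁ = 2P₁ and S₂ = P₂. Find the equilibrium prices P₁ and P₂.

P₁ = 2753/29, P₂ = 2307/29

Market 1: 236 - 3P₁ + 3P₂ = 2P₁ → 5P₁ - 3P₂ = 236.
Market 2: 7P₂ - 2P₁ = 367.
Eliminating P₂: 7×(1) + 3×(2) gives 29P₁ = 2753, so P₁ = 2753/29.
Back-substitute into (2): P₂ = (367 + 2×2753/29) / 7 = 2307/29.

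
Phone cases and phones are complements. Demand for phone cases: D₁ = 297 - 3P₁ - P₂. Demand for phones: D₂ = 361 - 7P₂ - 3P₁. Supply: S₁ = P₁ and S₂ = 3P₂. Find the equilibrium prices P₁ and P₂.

Market 1: 297 - 3P₁ - P₂ = P₁ → 4P₁ + P₂ = 297.
Market 2: 10P₂ + 3P₁ = 361.
Eliminating P₂: 10×(1) − 1×(2) gives 37P₁ = 2609, so P₁ = 2609/37.
Back-substitute into (2): P₂ = (361 − 3×2609/37) / 10 = 553/37.

P₁ = 2609/37, P₂ = 553/37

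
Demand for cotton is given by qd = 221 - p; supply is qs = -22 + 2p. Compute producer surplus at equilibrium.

Producer surplus = 4900

Equilibrium: 221 - p = -22 + 2p gives p* = 81, q* = 140.
Supply starts at p = 11 (where qs = 0).
PS = ½(81 − 11)(140) = 4900.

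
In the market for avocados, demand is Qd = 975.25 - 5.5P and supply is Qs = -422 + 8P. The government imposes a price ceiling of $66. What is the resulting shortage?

Shortage = 506.25

Equilibrium price would be P* = 103.5, so the ceiling at 66 binds.
At P = 66: Qd = 975.25 − 5.5(66) = 612.25, Qs = -422 + 8(66) = 106.
Shortage = 612.25 − 106 = 506.25.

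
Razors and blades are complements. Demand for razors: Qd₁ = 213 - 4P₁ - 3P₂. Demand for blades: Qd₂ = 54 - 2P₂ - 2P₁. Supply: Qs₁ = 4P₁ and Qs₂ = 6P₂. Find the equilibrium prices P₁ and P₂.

Market 1: 213 - 4P₁ - 3P₂ = 4P₁ → 8P₁ + 3P₂ = 213.
Market 2: 8P₂ + 2P₁ = 54.
Eliminating P₂: 8×(1) − 3×(2) gives 58P₁ = 1542, so P₁ = 771/29.
Back-substitute into (2): P₂ = (54 − 2×771/29) / 8 = 3/29.

P₁ = 771/29, P₂ = 3/29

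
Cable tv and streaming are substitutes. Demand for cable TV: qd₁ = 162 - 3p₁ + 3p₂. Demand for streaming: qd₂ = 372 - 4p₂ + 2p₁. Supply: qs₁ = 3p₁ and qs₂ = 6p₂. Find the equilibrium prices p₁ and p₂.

Market 1: 162 - 3p₁ + 3p₂ = 3p₁ → 6p₁ - 3p₂ = 162.
Market 2: 10p₂ - 2p₁ = 372.
Eliminating p₂: 10×(1) + 3×(2) gives 54p₁ = 2736, so p₁ = 152/3.
Back-substitute into (2): p₂ = (372 + 2×152/3) / 10 = 142/3.

p₁ = 152/3, p₂ = 142/3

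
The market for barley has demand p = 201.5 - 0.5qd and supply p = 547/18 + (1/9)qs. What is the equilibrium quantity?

Set the two price expressions equal: 201.5 - 0.5q = 547/18 + (1/9)q.
1540/9 = (11/18)q, so q* = 280.
p* = 201.5 − (0.5)(280) = 61.5.

q* = 280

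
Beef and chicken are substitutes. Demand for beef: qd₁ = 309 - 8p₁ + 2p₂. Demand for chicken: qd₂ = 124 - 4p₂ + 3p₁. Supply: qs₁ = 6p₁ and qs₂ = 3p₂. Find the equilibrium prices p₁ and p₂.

p₁ = 2411/92, p₂ = 2663/92

Market 1: 309 - 8p₁ + 2p₂ = 6p₁ → 14p₁ - 2p₂ = 309.
Market 2: 7p₂ - 3p₁ = 124.
Eliminating p₂: 7×(1) + 2×(2) gives 92p₁ = 2411, so p₁ = 2411/92.
Back-substitute into (2): p₂ = (124 + 3×2411/92) / 7 = 2663/92.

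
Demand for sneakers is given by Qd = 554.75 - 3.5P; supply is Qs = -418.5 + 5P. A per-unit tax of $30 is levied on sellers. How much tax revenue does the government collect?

Pre-tax equilibrium: P* = 114.5, Q* = 154.
Tax on sellers shifts supply to Qs = -418.5 + 5(P − 30) = -568.5 + 5P.
554.75 - 3.5P = -568.5 + 5P gives buyer price Pb = 4493/34; sellers receive Ps = 4493/34 − 30 = 3473/34.
New quantity: Q = 554.75 − 3.5(4493/34) = 1568/17.
Revenue = 30 × 1568/17 = 47040/17.

Tax revenue = 47040/17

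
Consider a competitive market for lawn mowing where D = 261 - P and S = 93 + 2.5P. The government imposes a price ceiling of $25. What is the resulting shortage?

Shortage = 80.5

Equilibrium price would be P* = 48, so the ceiling at 25 binds.
At P = 25: D = 261 − 1(25) = 236, S = 93 + 2.5(25) = 155.5.
Shortage = 236 − 155.5 = 80.5.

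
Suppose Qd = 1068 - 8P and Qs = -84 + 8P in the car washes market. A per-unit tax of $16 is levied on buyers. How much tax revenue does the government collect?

Tax revenue = 6848

Pre-tax equilibrium: P* = 72, Q* = 492.
Tax on buyers shifts demand to Qd = 1068 − 8(P + 16) = 940 - 8P.
940 - 8P = -84 + 8P gives seller price Ps = 64; buyers pay Pb = 64 + 16 = 80.
New quantity: Q = 1068 − 8(80) = 428.
Revenue = 16 × 428 = 6848.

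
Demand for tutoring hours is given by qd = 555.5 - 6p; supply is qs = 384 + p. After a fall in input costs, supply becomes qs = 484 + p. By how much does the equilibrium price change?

Original equilibrium: p* = 24.5, q* = 408.5.
New equilibrium: 555.5 - 6p = 484 + p, so 71.5 = 7p and p' = 143/14; q' = 555.5 − 6(143/14) = 6919/14.
Change in price: 143/14 − 24.5 = -100/7.

Δp = -100/7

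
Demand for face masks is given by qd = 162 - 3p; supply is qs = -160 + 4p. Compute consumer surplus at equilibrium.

Equilibrium: 162 - 3p = -160 + 4p gives p* = 46, q* = 24.
Demand choke price (qd = 0): p = 54.
CS = ½(54 − 46)(24) = 96.

Consumer surplus = 96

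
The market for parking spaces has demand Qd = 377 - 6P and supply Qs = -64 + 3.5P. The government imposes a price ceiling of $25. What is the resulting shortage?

Shortage = 203.5

Equilibrium price would be P* = 882/19, so the ceiling at 25 binds.
At P = 25: Qd = 377 − 6(25) = 227, Qs = -64 + 3.5(25) = 23.5.
Shortage = 227 − 23.5 = 203.5.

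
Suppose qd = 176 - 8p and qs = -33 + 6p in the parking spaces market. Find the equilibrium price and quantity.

p* = 209/14, q* = 396/7

Set qd = qs: 176 - 8p = -33 + 6p.
209 = 14p, so p* = 209/14.
q* = 176 − 8(209/14) = 396/7.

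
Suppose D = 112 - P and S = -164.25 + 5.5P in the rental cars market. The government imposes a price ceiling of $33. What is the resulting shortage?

Equilibrium price would be P* = 42.5, so the ceiling at 33 binds.
At P = 33: D = 112 − 1(33) = 79, S = -164.25 + 5.5(33) = 17.25.
Shortage = 79 − 17.25 = 61.75.

Shortage = 61.75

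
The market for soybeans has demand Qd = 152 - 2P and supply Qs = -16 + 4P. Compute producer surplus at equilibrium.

Producer surplus = 1152

Equilibrium: 152 - 2P = -16 + 4P gives P* = 28, Q* = 96.
Supply starts at P = 4 (where Qs = 0).
PS = ½(28 − 4)(96) = 1152.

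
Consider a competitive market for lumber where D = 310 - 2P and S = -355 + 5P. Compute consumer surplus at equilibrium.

Equilibrium: 310 - 2P = -355 + 5P gives P* = 95, Q* = 120.
Demand choke price (D = 0): P = 155.
CS = ½(155 − 95)(120) = 3600.

Consumer surplus = 3600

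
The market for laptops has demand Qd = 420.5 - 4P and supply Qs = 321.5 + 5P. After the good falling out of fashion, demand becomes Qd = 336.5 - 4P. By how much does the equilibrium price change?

Original equilibrium: P* = 11, Q* = 376.5.
New equilibrium: 336.5 - 4P = 321.5 + 5P, so 15 = 9P and P' = 5/3; Q' = 336.5 − 4(5/3) = 1979/6.
Change in price: 5/3 − 11 = -28/3.

ΔP = -28/3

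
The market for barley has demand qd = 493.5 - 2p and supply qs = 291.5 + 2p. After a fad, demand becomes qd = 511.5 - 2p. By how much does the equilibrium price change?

Original equilibrium: p* = 50.5, q* = 392.5.
New equilibrium: 511.5 - 2p = 291.5 + 2p, so 220 = 4p and p' = 55; q' = 511.5 − 2(55) = 401.5.
Change in price: 55 − 50.5 = 4.5.

Δp = 4.5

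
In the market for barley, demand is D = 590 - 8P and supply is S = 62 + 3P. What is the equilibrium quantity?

Q* = 206

Set D = S: 590 - 8P = 62 + 3P.
528 = 11P, so P* = 48.
Q* = 590 − 8(48) = 206.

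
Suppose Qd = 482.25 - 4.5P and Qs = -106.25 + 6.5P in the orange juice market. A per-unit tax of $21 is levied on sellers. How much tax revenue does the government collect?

Pre-tax equilibrium: P* = 53.5, Q* = 241.5.
Tax on sellers shifts supply to Qs = -106.25 + 6.5(P − 21) = -242.75 + 6.5P.
482.25 - 4.5P = -242.75 + 6.5P gives buyer price Pb = 725/11; sellers receive Ps = 725/11 − 21 = 494/11.
New quantity: Q = 482.25 − 4.5(725/11) = 8169/44.
Revenue = 21 × 8169/44 = 171549/44.

Tax revenue = 171549/44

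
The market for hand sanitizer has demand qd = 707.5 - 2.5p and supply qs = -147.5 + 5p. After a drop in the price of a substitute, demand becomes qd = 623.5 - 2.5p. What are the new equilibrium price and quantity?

p' = 102.8, q' = 366.5

Original equilibrium: p* = 114, q* = 422.5.
New equilibrium: 623.5 - 2.5p = -147.5 + 5p, so 771 = 7.5p and p' = 102.8; q' = 623.5 − 2.5(102.8) = 366.5.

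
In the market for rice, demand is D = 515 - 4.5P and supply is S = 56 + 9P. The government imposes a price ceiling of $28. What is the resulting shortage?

Equilibrium price would be P* = 34, so the ceiling at 28 binds.
At P = 28: D = 515 − 4.5(28) = 389, S = 56 + 9(28) = 308.
Shortage = 389 − 308 = 81.

Shortage = 81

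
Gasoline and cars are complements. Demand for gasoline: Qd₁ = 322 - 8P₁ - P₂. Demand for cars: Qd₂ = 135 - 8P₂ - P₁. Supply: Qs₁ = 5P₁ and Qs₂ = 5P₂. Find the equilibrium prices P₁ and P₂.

P₁ = 4051/168, P₂ = 1433/168

Market 1: 322 - 8P₁ - P₂ = 5P₁ → 13P₁ + P₂ = 322.
Market 2: 13P₂ + P₁ = 135.
Eliminating P₂: 13×(1) − 1×(2) gives 168P₁ = 4051, so P₁ = 4051/168.
Back-substitute into (2): P₂ = (135 − 1×4051/168) / 13 = 1433/168.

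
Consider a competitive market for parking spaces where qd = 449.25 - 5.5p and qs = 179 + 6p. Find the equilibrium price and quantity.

p* = 23.5, q* = 320

Set qd = qs: 449.25 - 5.5p = 179 + 6p.
270.25 = 11.5p, so p* = 23.5.
q* = 449.25 − 5.5(23.5) = 320.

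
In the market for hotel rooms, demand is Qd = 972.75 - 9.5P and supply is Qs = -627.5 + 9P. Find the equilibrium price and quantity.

P* = 86.5, Q* = 151

Set Qd = Qs: 972.75 - 9.5P = -627.5 + 9P.
1600.25 = 18.5P, so P* = 86.5.
Q* = 972.75 − 9.5(86.5) = 151.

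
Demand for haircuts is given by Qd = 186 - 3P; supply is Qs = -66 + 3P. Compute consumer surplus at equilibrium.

Consumer surplus = 600

Equilibrium: 186 - 3P = -66 + 3P gives P* = 42, Q* = 60.
Demand choke price (Qd = 0): P = 62.
CS = ½(62 − 42)(60) = 600.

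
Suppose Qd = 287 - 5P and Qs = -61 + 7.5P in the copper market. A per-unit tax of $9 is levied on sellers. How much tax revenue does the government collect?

Pre-tax equilibrium: P* = 27.84, Q* = 147.8.
Tax on sellers shifts supply to Qs = -61 + 7.5(P − 9) = -128.5 + 7.5P.
287 - 5P = -128.5 + 7.5P gives buyer price Pb = 33.24; sellers receive Ps = 33.24 − 9 = 24.24.
New quantity: Q = 287 − 5(33.24) = 120.8.
Revenue = 9 × 120.8 = 1087.2.

Tax revenue = 1087.2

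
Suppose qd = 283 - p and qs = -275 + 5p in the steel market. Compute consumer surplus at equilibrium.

Consumer surplus = 18050

Equilibrium: 283 - p = -275 + 5p gives p* = 93, q* = 190.
Demand choke price (qd = 0): p = 283.
CS = ½(283 − 93)(190) = 18050.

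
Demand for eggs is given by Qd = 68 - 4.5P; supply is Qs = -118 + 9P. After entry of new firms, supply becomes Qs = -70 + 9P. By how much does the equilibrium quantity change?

Original equilibrium: P* = 124/9, Q* = 6.
New equilibrium: 68 - 4.5P = -70 + 9P, so 138 = 13.5P and P' = 92/9; Q' = 68 − 4.5(92/9) = 22.
Change in quantity: 22 − 6 = 16.

ΔQ = 16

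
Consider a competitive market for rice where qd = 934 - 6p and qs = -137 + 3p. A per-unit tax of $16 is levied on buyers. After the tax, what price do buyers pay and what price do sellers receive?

Pre-tax equilibrium: p* = 119, q* = 220.
Tax on buyers shifts demand to qd = 934 − 6(p + 16) = 838 - 6p.
838 - 6p = -137 + 3p gives seller price ps = 325/3; buyers pay pb = 325/3 + 16 = 373/3.
New quantity: q = 934 − 6(373/3) = 188.

Buyers pay 373/3, sellers receive 325/3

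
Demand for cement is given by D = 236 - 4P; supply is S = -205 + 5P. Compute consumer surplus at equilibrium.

Consumer surplus = 200

Equilibrium: 236 - 4P = -205 + 5P gives P* = 49, Q* = 40.
Demand choke price (D = 0): P = 59.
CS = ½(59 − 49)(40) = 200.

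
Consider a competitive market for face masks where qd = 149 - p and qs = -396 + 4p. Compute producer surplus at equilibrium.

Producer surplus = 200

Equilibrium: 149 - p = -396 + 4p gives p* = 109, q* = 40.
Supply starts at p = 99 (where qs = 0).
PS = ½(109 − 99)(40) = 200.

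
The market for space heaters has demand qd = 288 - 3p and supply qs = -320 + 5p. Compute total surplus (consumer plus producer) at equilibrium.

Total surplus = 960

Equilibrium: 288 - 3p = -320 + 5p gives p* = 76, q* = 60.
Demand choke price: p = 96; supply starts at p = 64.
CS = ½(96 − 76)(60) = 600; PS = ½(76 − 64)(60) = 360.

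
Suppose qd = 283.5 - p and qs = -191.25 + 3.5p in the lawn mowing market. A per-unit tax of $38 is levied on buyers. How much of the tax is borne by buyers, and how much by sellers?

Buyers bear 266/9, sellers bear 76/9

Pre-tax equilibrium: p* = 105.5, q* = 178.
Tax on buyers shifts demand to qd = 283.5 − 1(p + 38) = 245.5 - p.
245.5 - p = -191.25 + 3.5p gives seller price ps = 1747/18; buyers pay pb = 1747/18 + 38 = 2431/18.
New quantity: q = 283.5 − 1(2431/18) = 1336/9.
Buyer burden = 2431/18 − 105.5 = 266/9; seller burden = 105.5 − 1747/18 = 76/9.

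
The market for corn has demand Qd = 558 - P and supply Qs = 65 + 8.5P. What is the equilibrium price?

P* = 986/19

Set Qd = Qs: 558 - P = 65 + 8.5P.
493 = 9.5P, so P* = 986/19.
Q* = 558 − 1(986/19) = 9616/19.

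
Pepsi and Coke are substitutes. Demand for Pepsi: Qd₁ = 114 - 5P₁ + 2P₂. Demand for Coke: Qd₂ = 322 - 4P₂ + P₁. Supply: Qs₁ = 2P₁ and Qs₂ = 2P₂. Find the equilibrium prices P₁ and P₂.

P₁ = 33.2, P₂ = 59.2

Market 1: 114 - 5P₁ + 2P₂ = 2P₁ → 7P₁ - 2P₂ = 114.
Market 2: 6P₂ - P₁ = 322.
Eliminating P₂: 6×(1) + 2×(2) gives 40P₁ = 1328, so P₁ = 33.2.
Back-substitute into (2): P₂ = (322 + 1×33.2) / 6 = 59.2.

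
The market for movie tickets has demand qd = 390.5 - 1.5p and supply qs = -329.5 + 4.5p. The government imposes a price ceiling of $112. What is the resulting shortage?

Shortage = 48

Equilibrium price would be p* = 120, so the ceiling at 112 binds.
At p = 112: qd = 390.5 − 1.5(112) = 222.5, qs = -329.5 + 4.5(112) = 174.5.
Shortage = 222.5 − 174.5 = 48.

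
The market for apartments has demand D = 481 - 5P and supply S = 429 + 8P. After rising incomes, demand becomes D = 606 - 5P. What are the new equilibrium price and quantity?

P' = 177/13, Q' = 6993/13

Original equilibrium: P* = 4, Q* = 461.
New equilibrium: 606 - 5P = 429 + 8P, so 177 = 13P and P' = 177/13; Q' = 606 − 5(177/13) = 6993/13.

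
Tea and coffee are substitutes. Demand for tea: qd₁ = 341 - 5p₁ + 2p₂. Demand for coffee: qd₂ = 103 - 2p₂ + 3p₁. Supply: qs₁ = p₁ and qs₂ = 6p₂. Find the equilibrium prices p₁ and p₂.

p₁ = 489/7, p₂ = 547/14

Market 1: 341 - 5p₁ + 2p₂ = p₁ → 6p₁ - 2p₂ = 341.
Market 2: 8p₂ - 3p₁ = 103.
Eliminating p₂: 8×(1) + 2×(2) gives 42p₁ = 2934, so p₁ = 489/7.
Back-substitute into (2): p₂ = (103 + 3×489/7) / 8 = 547/14.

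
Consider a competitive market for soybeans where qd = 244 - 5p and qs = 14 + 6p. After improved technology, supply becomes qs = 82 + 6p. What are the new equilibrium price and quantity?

Original equilibrium: p* = 230/11, q* = 1534/11.
New equilibrium: 244 - 5p = 82 + 6p, so 162 = 11p and p' = 162/11; q' = 244 − 5(162/11) = 1874/11.

p' = 162/11, q' = 1874/11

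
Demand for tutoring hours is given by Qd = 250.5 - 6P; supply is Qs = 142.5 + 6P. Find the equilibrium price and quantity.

Set Qd = Qs: 250.5 - 6P = 142.5 + 6P.
108 = 12P, so P* = 9.
Q* = 250.5 − 6(9) = 196.5.

P* = 9, Q* = 196.5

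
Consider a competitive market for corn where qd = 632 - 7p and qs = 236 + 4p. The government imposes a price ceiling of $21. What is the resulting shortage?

Shortage = 165

Equilibrium price would be p* = 36, so the ceiling at 21 binds.
At p = 21: qd = 632 − 7(21) = 485, qs = 236 + 4(21) = 320.
Shortage = 485 − 320 = 165.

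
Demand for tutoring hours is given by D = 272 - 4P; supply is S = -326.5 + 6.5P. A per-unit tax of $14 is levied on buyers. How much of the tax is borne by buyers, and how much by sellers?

Pre-tax equilibrium: P* = 57, Q* = 44.
Tax on buyers shifts demand to D = 272 − 4(P + 14) = 216 - 4P.
216 - 4P = -326.5 + 6.5P gives seller price Ps = 155/3; buyers pay Pb = 155/3 + 14 = 197/3.
New quantity: Q = 272 − 4(197/3) = 28/3.
Buyer burden = 197/3 − 57 = 26/3; seller burden = 57 − 155/3 = 16/3.

Buyers bear 26/3, sellers bear 16/3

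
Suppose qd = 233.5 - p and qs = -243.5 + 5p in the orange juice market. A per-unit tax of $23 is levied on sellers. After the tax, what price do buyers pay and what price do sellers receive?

Pre-tax equilibrium: p* = 79.5, q* = 154.
Tax on sellers shifts supply to qs = -243.5 + 5(p − 23) = -358.5 + 5p.
233.5 - p = -358.5 + 5p gives buyer price pb = 296/3; sellers receive ps = 296/3 − 23 = 227/3.
New quantity: q = 233.5 − 1(296/3) = 809/6.

Buyers pay 296/3, sellers receive 227/3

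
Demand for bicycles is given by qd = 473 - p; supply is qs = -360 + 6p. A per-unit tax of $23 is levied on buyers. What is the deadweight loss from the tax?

Deadweight loss = 1587/7

Pre-tax equilibrium: p* = 119, q* = 354.
Tax on buyers shifts demand to qd = 473 − 1(p + 23) = 450 - p.
450 - p = -360 + 6p gives seller price ps = 810/7; buyers pay pb = 810/7 + 23 = 971/7.
New quantity: q = 473 − 1(971/7) = 2340/7.
DWL = ½ × 23 × (354 − 2340/7) = 1587/7.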